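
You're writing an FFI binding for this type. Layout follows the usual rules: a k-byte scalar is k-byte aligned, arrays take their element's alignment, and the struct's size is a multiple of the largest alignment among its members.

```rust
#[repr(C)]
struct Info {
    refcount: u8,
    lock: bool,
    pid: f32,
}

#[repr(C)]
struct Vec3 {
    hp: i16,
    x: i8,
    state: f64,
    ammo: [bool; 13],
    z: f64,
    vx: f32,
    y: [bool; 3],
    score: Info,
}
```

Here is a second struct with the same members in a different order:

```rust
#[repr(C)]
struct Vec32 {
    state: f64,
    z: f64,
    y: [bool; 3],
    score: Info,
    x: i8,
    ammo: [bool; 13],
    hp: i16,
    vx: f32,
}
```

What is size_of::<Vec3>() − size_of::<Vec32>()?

8

Info: 0..1  refcount  (1B, 1-aligned); 1..2  lock  (1B, 1-aligned); 2..4  -- padding (2B); 4..8  pid  (4B, 4-aligned); sizeof = 8, alignof = 4
0..2  hp  (2B, 2-aligned)
2..3  x  (1B, 1-aligned)
3..8  -- padding (5B)
8..16  state  (8B, 8-aligned)
16..29  ammo  (13B, 1-aligned)
29..32  -- padding (3B)
32..40  z  (8B, 8-aligned)
40..44  vx  (4B, 4-aligned)
44..47  y  (3B, 1-aligned)
47..48  -- padding (1B)
48..56  score  (8B, 4-aligned)
sizeof = 56, alignof = 8
— Vec32 —
0..8  state  (8B, 8-aligned)
8..16  z  (8B, 8-aligned)
16..19  y  (3B, 1-aligned)
19..20  -- padding (1B)
20..28  score  (8B, 4-aligned)
28..29  x  (1B, 1-aligned)
29..42  ammo  (13B, 1-aligned)
42..44  hp  (2B, 2-aligned)
44..48  vx  (4B, 4-aligned)
sizeof = 48, alignof = 8
56 − 48 = 8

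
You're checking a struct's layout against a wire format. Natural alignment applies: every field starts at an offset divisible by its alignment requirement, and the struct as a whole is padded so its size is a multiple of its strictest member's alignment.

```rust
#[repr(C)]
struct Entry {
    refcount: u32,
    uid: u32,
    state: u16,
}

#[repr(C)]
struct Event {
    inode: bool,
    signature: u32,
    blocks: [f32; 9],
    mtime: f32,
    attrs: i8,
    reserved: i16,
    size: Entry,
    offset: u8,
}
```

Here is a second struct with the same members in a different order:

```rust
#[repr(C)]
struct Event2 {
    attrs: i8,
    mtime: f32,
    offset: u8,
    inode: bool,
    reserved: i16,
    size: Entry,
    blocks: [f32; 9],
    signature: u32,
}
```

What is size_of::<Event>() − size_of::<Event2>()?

Entry: @0: refcount [4B, align 4] → 4; @4: uid [4B, align 4] → 8; @8: state [2B, align 2] → 10; +2 tail pad (align 4); size 12, align 4
@0: inode [1B, align 1] → 1
+3 pad (align 4)
@4: signature [4B, align 4] → 8
@8: blocks [36B, align 4] → 44
@44: mtime [4B, align 4] → 48
@48: attrs [1B, align 1] → 49
+1 pad (align 2)
@50: reserved [2B, align 2] → 52
@52: size [12B, align 4] → 64
@64: offset [1B, align 1] → 65
+3 tail pad (align 4)
size 68, align 4
— Event2 —
@0: attrs [1B, align 1] → 1
+3 pad (align 4)
@4: mtime [4B, align 4] → 8
@8: offset [1B, align 1] → 9
@9: inode [1B, align 1] → 10
@10: reserved [2B, align 2] → 12
@12: size [12B, align 4] → 24
@24: blocks [36B, align 4] → 60
@60: signature [4B, align 4] → 64
size 64, align 4
68 − 64 = 4

4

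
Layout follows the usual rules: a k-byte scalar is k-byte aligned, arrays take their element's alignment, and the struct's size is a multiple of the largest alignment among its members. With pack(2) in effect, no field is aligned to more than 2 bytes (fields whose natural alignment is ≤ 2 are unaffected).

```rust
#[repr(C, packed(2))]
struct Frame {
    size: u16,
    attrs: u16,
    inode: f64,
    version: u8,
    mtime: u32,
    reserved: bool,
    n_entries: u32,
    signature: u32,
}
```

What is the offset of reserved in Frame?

18

size at 0 (size 2, align 2) → ends 2
attrs at 2 (size 2, align 2) → ends 4
inode at 4 (size 8, align 2) → ends 12
version at 12 (size 1, align 1) → ends 13
pad 1 to align 2 for mtime
mtime at 14 (size 4, align 2) → ends 18
reserved at 18 (size 1, align 1) → ends 19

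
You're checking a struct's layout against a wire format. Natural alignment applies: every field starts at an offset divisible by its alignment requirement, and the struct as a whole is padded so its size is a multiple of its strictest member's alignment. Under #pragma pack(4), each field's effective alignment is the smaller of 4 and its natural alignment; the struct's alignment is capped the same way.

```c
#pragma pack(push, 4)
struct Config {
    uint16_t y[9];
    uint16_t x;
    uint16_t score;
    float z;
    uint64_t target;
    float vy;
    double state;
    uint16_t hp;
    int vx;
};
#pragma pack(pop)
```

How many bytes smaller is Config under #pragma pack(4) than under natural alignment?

natural layout:
  0..18  y  (18B, 2-aligned)
  18..20  x  (2B, 2-aligned)
  20..22  score  (2B, 2-aligned)
  22..24  -- padding (2B)
  24..28  z  (4B, 4-aligned)
  28..32  -- padding (4B)
  32..40  target  (8B, 8-aligned)
  40..44  vy  (4B, 4-aligned)
  44..48  -- padding (4B)
  48..56  state  (8B, 8-aligned)
  56..58  hp  (2B, 2-aligned)
  58..60  -- padding (2B)
  60..64  vx  (4B, 4-aligned)
  sizeof = 64, alignof = 8
packed(4) layout:
  0..18  y  (18B, 2-aligned)
  18..20  x  (2B, 2-aligned)
  20..22  score  (2B, 2-aligned)
  22..24  -- padding (2B)
  24..28  z  (4B, 4-aligned)
  28..36  target  (8B, 4-aligned)
  36..40  vy  (4B, 4-aligned)
  40..48  state  (8B, 4-aligned)
  48..50  hp  (2B, 2-aligned)
  50..52  -- padding (2B)
  52..56  vx  (4B, 4-aligned)
  sizeof = 56, alignof = 4
64 − 56 = 8

8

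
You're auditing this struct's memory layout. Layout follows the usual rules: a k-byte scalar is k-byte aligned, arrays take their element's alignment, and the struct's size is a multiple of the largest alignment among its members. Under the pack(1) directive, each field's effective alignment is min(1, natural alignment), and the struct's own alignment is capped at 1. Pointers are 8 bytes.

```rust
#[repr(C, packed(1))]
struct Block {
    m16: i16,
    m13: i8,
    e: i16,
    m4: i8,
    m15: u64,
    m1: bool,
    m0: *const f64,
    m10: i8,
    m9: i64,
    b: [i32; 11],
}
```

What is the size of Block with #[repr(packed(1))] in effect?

76

0..2  m16  (2B, 1-aligned)
2..3  m13  (1B, 1-aligned)
3..5  e  (2B, 1-aligned)
5..6  m4  (1B, 1-aligned)
6..14  m15  (8B, 1-aligned)
14..15  m1  (1B, 1-aligned)
15..23  m0  (8B, 1-aligned)
23..24  m10  (1B, 1-aligned)
24..32  m9  (8B, 1-aligned)
32..76  b  (44B, 1-aligned)
sizeof = 76, alignof = 1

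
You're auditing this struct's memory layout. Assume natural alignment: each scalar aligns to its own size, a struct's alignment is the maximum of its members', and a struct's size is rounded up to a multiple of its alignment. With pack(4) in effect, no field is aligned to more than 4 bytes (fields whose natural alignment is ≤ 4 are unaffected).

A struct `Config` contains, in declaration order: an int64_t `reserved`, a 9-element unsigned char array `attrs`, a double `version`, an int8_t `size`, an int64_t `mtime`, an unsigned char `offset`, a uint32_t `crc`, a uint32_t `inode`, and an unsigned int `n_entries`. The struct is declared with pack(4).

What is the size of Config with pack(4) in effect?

56

reserved at 0 (size 8, align 4) → ends 8
attrs at 8 (size 9, align 1) → ends 17
pad 3 to align 4 for version
version at 20 (size 8, align 4) → ends 28
size at 28 (size 1, align 1) → ends 29
pad 3 to align 4 for mtime
mtime at 32 (size 8, align 4) → ends 40
offset at 40 (size 1, align 1) → ends 41
pad 3 to align 4 for crc
crc at 44 (size 4, align 4) → ends 48
inode at 48 (size 4, align 4) → ends 52
n_entries at 52 (size 4, align 4) → ends 56
total 56 bytes, alignment 4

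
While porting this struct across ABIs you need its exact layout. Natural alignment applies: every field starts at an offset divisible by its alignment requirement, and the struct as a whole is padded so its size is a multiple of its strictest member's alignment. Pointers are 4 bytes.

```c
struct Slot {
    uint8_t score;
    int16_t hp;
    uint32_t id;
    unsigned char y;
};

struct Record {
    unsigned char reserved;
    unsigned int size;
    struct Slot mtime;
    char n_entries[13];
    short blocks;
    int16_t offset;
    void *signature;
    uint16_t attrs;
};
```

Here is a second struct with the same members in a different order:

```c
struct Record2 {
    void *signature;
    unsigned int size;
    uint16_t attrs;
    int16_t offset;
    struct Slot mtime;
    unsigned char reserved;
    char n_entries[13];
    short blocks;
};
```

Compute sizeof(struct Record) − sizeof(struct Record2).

8

Slot: score at 0 (size 1, align 1) → ends 1; pad 1 to align 2 for hp; hp at 2 (size 2, align 2) → ends 4; id at 4 (size 4, align 4) → ends 8; y at 8 (size 1, align 1) → ends 9; tail pad 3 to reach multiple of 4; total 12 bytes, alignment 4
reserved at 0 (size 1, align 1) → ends 1
pad 3 to align 4 for size
size at 4 (size 4, align 4) → ends 8
mtime at 8 (size 12, align 4) → ends 20
n_entries at 20 (size 13, align 1) → ends 33
pad 1 to align 2 for blocks
blocks at 34 (size 2, align 2) → ends 36
offset at 36 (size 2, align 2) → ends 38
pad 2 to align 4 for signature
signature at 40 (size 4, align 4) → ends 44
attrs at 44 (size 2, align 2) → ends 46
tail pad 2 to reach multiple of 4
total 48 bytes, alignment 4
— Record2 —
signature at 0 (size 4, align 4) → ends 4
size at 4 (size 4, align 4) → ends 8
attrs at 8 (size 2, align 2) → ends 10
offset at 10 (size 2, align 2) → ends 12
mtime at 12 (size 12, align 4) → ends 24
reserved at 24 (size 1, align 1) → ends 25
n_entries at 25 (size 13, align 1) → ends 38
blocks at 38 (size 2, align 2) → ends 40
total 40 bytes, alignment 4
48 − 40 = 8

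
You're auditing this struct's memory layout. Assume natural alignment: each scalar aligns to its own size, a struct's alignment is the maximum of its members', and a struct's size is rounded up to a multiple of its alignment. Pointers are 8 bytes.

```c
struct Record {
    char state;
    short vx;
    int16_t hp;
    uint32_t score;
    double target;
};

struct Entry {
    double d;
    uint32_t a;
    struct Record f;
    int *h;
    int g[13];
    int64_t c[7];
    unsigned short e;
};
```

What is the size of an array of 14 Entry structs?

2352

Record: 0..1  state  (1B, 1-aligned); 1..2  -- padding (1B); 2..4  vx  (2B, 2-aligned); 4..6  hp  (2B, 2-aligned); 6..8  -- padding (2B); 8..12  score  (4B, 4-aligned); 12..16  -- padding (4B); 16..24  target  (8B, 8-aligned); sizeof = 24, alignof = 8
0..8  d  (8B, 8-aligned)
8..12  a  (4B, 4-aligned)
12..16  -- padding (4B)
16..40  f  (24B, 8-aligned)
40..48  h  (8B, 8-aligned)
48..100  g  (52B, 4-aligned)
100..104  -- padding (4B)
104..160  c  (56B, 8-aligned)
160..162  e  (2B, 2-aligned)
162..168  -- tail padding (6B)
sizeof = 168, alignof = 8
array of 14: 14 × 168 = 2352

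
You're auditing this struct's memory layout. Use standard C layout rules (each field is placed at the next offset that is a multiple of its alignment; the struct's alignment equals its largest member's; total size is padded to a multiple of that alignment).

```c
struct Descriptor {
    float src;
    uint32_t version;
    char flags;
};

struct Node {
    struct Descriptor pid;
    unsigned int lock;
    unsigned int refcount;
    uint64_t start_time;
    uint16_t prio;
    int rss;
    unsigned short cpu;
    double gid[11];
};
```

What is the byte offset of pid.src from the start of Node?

0

Descriptor: src at 0 (size 4, align 4) → ends 4; version at 4 (size 4, align 4) → ends 8; flags at 8 (size 1, align 1) → ends 9; tail pad 3 to reach multiple of 4; total 12 bytes, alignment 4
pid at 0 (size 12, align 4) → ends 12
within Descriptor: src at 0
0 + 0 = 0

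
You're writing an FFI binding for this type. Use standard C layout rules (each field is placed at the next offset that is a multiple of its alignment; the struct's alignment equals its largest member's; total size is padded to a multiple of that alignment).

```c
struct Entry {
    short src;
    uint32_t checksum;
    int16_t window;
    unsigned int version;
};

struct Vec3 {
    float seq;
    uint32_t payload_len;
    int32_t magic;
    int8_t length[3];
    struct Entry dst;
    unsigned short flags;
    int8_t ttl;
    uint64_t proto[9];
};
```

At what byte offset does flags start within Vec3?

32

Entry: 0..2  src  (2B, 2-aligned); 2..4  -- padding (2B); 4..8  checksum  (4B, 4-aligned); 8..10  window  (2B, 2-aligned); 10..12  -- padding (2B); 12..16  version  (4B, 4-aligned); sizeof = 16, alignof = 4
0..4  seq  (4B, 4-aligned)
4..8  payload_len  (4B, 4-aligned)
8..12  magic  (4B, 4-aligned)
12..15  length  (3B, 1-aligned)
15..16  -- padding (1B)
16..32  dst  (16B, 4-aligned)
32..34  flags  (2B, 2-aligned)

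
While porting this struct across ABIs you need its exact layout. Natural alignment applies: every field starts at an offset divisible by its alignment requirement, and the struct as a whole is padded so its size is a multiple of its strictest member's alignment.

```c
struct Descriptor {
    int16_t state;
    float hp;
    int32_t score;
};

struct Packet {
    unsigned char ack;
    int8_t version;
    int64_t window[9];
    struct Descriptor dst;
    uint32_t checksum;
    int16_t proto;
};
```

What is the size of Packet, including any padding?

Descriptor: state at 0 (size 2, align 2) → ends 2; pad 2 to align 4 for hp; hp at 4 (size 4, align 4) → ends 8; score at 8 (size 4, align 4) → ends 12; total 12 bytes, alignment 4
ack at 0 (size 1, align 1) → ends 1
version at 1 (size 1, align 1) → ends 2
pad 6 to align 8 for window
window at 8 (size 72, align 8) → ends 80
dst at 80 (size 12, align 4) → ends 92
checksum at 92 (size 4, align 4) → ends 96
proto at 96 (size 2, align 2) → ends 98
tail pad 6 to reach multiple of 8
total 104 bytes, alignment 8

104 bytes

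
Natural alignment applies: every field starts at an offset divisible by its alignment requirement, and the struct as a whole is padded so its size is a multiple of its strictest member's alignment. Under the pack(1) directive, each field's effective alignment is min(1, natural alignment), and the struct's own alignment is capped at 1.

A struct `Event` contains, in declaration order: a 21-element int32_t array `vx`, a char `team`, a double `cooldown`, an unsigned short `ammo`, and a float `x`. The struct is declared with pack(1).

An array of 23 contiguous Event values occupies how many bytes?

0..84  vx  (84B, 1-aligned)
84..85  team  (1B, 1-aligned)
85..93  cooldown  (8B, 1-aligned)
93..95  ammo  (2B, 1-aligned)
95..99  x  (4B, 1-aligned)
sizeof = 99, alignof = 1
array of 23: 23 × 99 = 2277

2277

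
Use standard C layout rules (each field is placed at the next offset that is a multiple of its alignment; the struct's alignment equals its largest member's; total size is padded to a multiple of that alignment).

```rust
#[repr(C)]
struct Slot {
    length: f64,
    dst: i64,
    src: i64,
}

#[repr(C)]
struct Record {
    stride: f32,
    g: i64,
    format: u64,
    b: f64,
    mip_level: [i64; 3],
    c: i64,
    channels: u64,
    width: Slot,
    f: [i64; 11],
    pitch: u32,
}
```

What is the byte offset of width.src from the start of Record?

88

Slot: 0..8  length  (8B, 8-aligned); 8..16  dst  (8B, 8-aligned); 16..24  src  (8B, 8-aligned); sizeof = 24, alignof = 8
0..4  stride  (4B, 4-aligned)
4..8  -- padding (4B)
8..16  g  (8B, 8-aligned)
16..24  format  (8B, 8-aligned)
24..32  b  (8B, 8-aligned)
32..56  mip_level  (24B, 8-aligned)
56..64  c  (8B, 8-aligned)
64..72  channels  (8B, 8-aligned)
72..96  width  (24B, 8-aligned)
within Slot: src at 16
72 + 16 = 88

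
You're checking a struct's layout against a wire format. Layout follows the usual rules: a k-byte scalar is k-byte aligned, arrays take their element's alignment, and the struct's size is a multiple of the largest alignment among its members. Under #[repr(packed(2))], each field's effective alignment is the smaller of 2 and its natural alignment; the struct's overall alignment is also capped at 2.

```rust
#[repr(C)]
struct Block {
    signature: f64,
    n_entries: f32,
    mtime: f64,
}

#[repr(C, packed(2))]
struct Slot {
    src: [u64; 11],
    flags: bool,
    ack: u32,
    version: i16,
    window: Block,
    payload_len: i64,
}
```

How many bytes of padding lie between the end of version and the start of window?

0

Block: @0: signature [8B, align 8] → 8; @8: n_entries [4B, align 4] → 12; +4 pad (align 8); @16: mtime [8B, align 8] → 24; size 24, align 8
@0: src [88B, align 2] → 88
@88: flags [1B, align 1] → 89
+1 pad (align 2)
@90: ack [4B, align 2] → 94
@94: version [2B, align 2] → 96
@96: window [24B, align 2] → 120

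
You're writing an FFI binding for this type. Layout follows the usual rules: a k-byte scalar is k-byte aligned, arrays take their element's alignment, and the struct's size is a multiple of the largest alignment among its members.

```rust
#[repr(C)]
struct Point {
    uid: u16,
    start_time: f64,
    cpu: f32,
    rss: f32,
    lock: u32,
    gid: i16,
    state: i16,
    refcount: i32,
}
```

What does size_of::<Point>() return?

uid at 0 (size 2, align 2) → ends 2
pad 6 to align 8 for start_time
start_time at 8 (size 8, align 8) → ends 16
cpu at 16 (size 4, align 4) → ends 20
rss at 20 (size 4, align 4) → ends 24
lock at 24 (size 4, align 4) → ends 28
gid at 28 (size 2, align 2) → ends 30
state at 30 (size 2, align 2) → ends 32
refcount at 32 (size 4, align 4) → ends 36
tail pad 4 to reach multiple of 8
total 40 bytes, alignment 8

40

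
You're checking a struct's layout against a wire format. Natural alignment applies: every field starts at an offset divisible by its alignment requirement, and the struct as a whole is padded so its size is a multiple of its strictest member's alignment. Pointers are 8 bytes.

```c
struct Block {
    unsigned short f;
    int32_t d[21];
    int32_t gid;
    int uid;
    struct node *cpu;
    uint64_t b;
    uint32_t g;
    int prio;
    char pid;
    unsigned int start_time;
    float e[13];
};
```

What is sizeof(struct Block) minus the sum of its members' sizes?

0..2  f  (2B, 2-aligned)
2..4  -- padding (2B)
4..88  d  (84B, 4-aligned)
88..92  gid  (4B, 4-aligned)
92..96  uid  (4B, 4-aligned)
96..104  cpu  (8B, 8-aligned)
104..112  b  (8B, 8-aligned)
112..116  g  (4B, 4-aligned)
116..120  prio  (4B, 4-aligned)
120..121  pid  (1B, 1-aligned)
121..124  -- padding (3B)
124..128  start_time  (4B, 4-aligned)
128..180  e  (52B, 4-aligned)
180..184  -- tail padding (4B)
sizeof = 184, alignof = 8
data bytes 175, size 184 → padding 9

9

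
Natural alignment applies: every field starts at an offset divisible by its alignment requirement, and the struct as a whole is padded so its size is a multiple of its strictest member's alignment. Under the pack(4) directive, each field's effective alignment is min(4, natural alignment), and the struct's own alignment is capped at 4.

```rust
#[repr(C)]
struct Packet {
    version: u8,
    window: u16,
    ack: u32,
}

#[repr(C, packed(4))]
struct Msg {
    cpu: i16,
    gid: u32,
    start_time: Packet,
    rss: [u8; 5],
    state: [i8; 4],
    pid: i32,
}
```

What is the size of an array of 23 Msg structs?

736

Packet: @0: version [1B, align 1] → 1; +1 pad (align 2); @2: window [2B, align 2] → 4; @4: ack [4B, align 4] → 8; size 8, align 4
@0: cpu [2B, align 2] → 2
+2 pad (align 4)
@4: gid [4B, align 4] → 8
@8: start_time [8B, align 4] → 16
@16: rss [5B, align 1] → 21
@21: state [4B, align 1] → 25
+3 pad (align 4)
@28: pid [4B, align 4] → 32
size 32, align 4
array of 23: 23 × 32 = 736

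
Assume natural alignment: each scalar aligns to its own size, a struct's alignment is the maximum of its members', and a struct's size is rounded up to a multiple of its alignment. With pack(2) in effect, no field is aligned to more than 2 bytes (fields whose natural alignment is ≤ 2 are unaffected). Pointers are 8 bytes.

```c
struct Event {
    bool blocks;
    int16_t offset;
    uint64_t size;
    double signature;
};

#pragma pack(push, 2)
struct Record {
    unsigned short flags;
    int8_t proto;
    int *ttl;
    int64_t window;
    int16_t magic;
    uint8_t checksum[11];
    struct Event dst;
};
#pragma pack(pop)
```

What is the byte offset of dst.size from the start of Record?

Event: blocks at 0 (size 1, align 1) → ends 1; pad 1 to align 2 for offset; offset at 2 (size 2, align 2) → ends 4; pad 4 to align 8 for size; size at 8 (size 8, align 8) → ends 16; signature at 16 (size 8, align 8) → ends 24; total 24 bytes, alignment 8
flags at 0 (size 2, align 2) → ends 2
proto at 2 (size 1, align 1) → ends 3
pad 1 to align 2 for ttl
ttl at 4 (size 8, align 2) → ends 12
window at 12 (size 8, align 2) → ends 20
magic at 20 (size 2, align 2) → ends 22
checksum at 22 (size 11, align 1) → ends 33
pad 1 to align 2 for dst
dst at 34 (size 24, align 2) → ends 58
within Event: size at 8
34 + 8 = 42

42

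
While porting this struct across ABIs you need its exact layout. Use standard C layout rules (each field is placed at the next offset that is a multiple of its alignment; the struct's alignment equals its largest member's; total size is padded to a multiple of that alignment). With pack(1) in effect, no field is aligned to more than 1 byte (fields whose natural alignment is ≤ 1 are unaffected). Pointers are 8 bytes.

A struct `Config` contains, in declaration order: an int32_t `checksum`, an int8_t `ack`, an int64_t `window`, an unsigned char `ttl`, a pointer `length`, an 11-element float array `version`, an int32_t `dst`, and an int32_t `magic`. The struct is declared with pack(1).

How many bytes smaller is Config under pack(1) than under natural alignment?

natural layout:
  checksum at 0 (size 4, align 4) → ends 4
  ack at 4 (size 1, align 1) → ends 5
  pad 3 to align 8 for window
  window at 8 (size 8, align 8) → ends 16
  ttl at 16 (size 1, align 1) → ends 17
  pad 7 to align 8 for length
  length at 24 (size 8, align 8) → ends 32
  version at 32 (size 44, align 4) → ends 76
  dst at 76 (size 4, align 4) → ends 80
  magic at 80 (size 4, align 4) → ends 84
  tail pad 4 to reach multiple of 8
  total 88 bytes, alignment 8
packed(1) layout:
  checksum at 0 (size 4, align 1) → ends 4
  ack at 4 (size 1, align 1) → ends 5
  window at 5 (size 8, align 1) → ends 13
  ttl at 13 (size 1, align 1) → ends 14
  length at 14 (size 8, align 1) → ends 22
  version at 22 (size 44, align 1) → ends 66
  dst at 66 (size 4, align 1) → ends 70
  magic at 70 (size 4, align 1) → ends 74
  total 74 bytes, alignment 1
88 − 74 = 14

14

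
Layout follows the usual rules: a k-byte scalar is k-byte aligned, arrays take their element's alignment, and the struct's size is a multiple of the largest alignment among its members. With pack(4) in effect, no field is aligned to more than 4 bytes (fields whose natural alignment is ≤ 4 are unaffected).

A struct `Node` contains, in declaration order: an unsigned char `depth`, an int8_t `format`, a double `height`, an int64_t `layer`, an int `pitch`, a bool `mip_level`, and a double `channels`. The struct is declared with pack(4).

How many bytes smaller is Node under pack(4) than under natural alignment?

4

natural layout:
  @0: depth [1B, align 1] → 1
  @1: format [1B, align 1] → 2
  +6 pad (align 8)
  @8: height [8B, align 8] → 16
  @16: layer [8B, align 8] → 24
  @24: pitch [4B, align 4] → 28
  @28: mip_level [1B, align 1] → 29
  +3 pad (align 8)
  @32: channels [8B, align 8] → 40
  size 40, align 8
packed(4) layout:
  @0: depth [1B, align 1] → 1
  @1: format [1B, align 1] → 2
  +2 pad (align 4)
  @4: height [8B, align 4] → 12
  @12: layer [8B, align 4] → 20
  @20: pitch [4B, align 4] → 24
  @24: mip_level [1B, align 1] → 25
  +3 pad (align 4)
  @28: channels [8B, align 4] → 36
  size 36, align 4
40 − 36 = 4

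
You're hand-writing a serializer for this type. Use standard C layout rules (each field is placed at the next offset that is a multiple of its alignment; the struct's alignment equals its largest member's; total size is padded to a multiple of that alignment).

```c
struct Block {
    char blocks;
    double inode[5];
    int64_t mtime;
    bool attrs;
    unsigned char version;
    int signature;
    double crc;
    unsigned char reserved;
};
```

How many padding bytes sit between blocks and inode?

0..1  blocks  (1B, 1-aligned)
1..8  -- padding (7B)
8..48  inode  (40B, 8-aligned)

7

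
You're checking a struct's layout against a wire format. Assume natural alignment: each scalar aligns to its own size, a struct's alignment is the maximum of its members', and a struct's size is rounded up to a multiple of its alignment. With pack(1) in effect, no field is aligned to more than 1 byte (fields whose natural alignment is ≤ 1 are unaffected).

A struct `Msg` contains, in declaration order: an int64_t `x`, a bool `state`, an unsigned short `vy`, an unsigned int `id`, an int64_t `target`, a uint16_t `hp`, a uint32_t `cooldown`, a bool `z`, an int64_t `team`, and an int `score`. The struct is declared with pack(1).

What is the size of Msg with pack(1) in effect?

42

0..8  x  (8B, 1-aligned)
8..9  state  (1B, 1-aligned)
9..11  vy  (2B, 1-aligned)
11..15  id  (4B, 1-aligned)
15..23  target  (8B, 1-aligned)
23..25  hp  (2B, 1-aligned)
25..29  cooldown  (4B, 1-aligned)
29..30  z  (1B, 1-aligned)
30..38  team  (8B, 1-aligned)
38..42  score  (4B, 1-aligned)
sizeof = 42, alignof = 1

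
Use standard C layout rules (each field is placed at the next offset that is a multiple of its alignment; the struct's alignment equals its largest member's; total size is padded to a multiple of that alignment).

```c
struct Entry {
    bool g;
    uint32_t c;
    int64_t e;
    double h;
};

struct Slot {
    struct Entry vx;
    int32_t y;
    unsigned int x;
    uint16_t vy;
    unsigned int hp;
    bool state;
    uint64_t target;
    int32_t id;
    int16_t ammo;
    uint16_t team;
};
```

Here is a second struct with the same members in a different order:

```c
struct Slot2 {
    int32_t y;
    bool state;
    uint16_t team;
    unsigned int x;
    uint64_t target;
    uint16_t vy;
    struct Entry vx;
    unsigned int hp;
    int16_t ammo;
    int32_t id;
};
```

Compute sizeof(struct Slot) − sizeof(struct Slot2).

Entry: 0..1  g  (1B, 1-aligned); 1..4  -- padding (3B); 4..8  c  (4B, 4-aligned); 8..16  e  (8B, 8-aligned); 16..24  h  (8B, 8-aligned); sizeof = 24, alignof = 8
0..24  vx  (24B, 8-aligned)
24..28  y  (4B, 4-aligned)
28..32  x  (4B, 4-aligned)
32..34  vy  (2B, 2-aligned)
34..36  -- padding (2B)
36..40  hp  (4B, 4-aligned)
40..41  state  (1B, 1-aligned)
41..48  -- padding (7B)
48..56  target  (8B, 8-aligned)
56..60  id  (4B, 4-aligned)
60..62  ammo  (2B, 2-aligned)
62..64  team  (2B, 2-aligned)
sizeof = 64, alignof = 8
— Slot2 —
0..4  y  (4B, 4-aligned)
4..5  state  (1B, 1-aligned)
5..6  -- padding (1B)
6..8  team  (2B, 2-aligned)
8..12  x  (4B, 4-aligned)
12..16  -- padding (4B)
16..24  target  (8B, 8-aligned)
24..26  vy  (2B, 2-aligned)
26..32  -- padding (6B)
32..56  vx  (24B, 8-aligned)
56..60  hp  (4B, 4-aligned)
60..62  ammo  (2B, 2-aligned)
62..64  -- padding (2B)
64..68  id  (4B, 4-aligned)
68..72  -- tail padding (4B)
sizeof = 72, alignof = 8
64 − 72 = -8

-8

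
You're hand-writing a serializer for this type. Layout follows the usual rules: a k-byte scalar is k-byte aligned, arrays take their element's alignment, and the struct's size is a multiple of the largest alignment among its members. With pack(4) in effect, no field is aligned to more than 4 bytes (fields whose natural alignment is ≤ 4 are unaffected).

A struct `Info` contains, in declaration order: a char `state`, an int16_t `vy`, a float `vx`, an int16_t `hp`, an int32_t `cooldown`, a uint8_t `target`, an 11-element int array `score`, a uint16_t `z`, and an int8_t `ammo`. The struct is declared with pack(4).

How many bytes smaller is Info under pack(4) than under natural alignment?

natural layout:
  0..1  state  (1B, 1-aligned)
  1..2  -- padding (1B)
  2..4  vy  (2B, 2-aligned)
  4..8  vx  (4B, 4-aligned)
  8..10  hp  (2B, 2-aligned)
  10..12  -- padding (2B)
  12..16  cooldown  (4B, 4-aligned)
  16..17  target  (1B, 1-aligned)
  17..20  -- padding (3B)
  20..64  score  (44B, 4-aligned)
  64..66  z  (2B, 2-aligned)
  66..67  ammo  (1B, 1-aligned)
  67..68  -- tail padding (1B)
  sizeof = 68, alignof = 4
packed(4) layout:
  0..1  state  (1B, 1-aligned)
  1..2  -- padding (1B)
  2..4  vy  (2B, 2-aligned)
  4..8  vx  (4B, 4-aligned)
  8..10  hp  (2B, 2-aligned)
  10..12  -- padding (2B)
  12..16  cooldown  (4B, 4-aligned)
  16..17  target  (1B, 1-aligned)
  17..20  -- padding (3B)
  20..64  score  (44B, 4-aligned)
  64..66  z  (2B, 2-aligned)
  66..67  ammo  (1B, 1-aligned)
  67..68  -- tail padding (1B)
  sizeof = 68, alignof = 4
68 − 68 = 0

0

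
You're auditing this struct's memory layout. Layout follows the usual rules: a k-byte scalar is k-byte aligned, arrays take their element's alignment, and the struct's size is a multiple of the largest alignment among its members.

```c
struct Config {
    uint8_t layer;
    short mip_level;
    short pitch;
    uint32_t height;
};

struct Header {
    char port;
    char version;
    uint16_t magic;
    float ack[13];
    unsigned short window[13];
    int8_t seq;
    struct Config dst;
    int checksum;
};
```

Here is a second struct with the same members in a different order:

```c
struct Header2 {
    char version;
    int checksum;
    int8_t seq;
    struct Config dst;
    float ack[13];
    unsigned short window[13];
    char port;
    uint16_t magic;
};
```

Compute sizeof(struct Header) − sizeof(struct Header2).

-8

Config: 0..1  layer  (1B, 1-aligned); 1..2  -- padding (1B); 2..4  mip_level  (2B, 2-aligned); 4..6  pitch  (2B, 2-aligned); 6..8  -- padding (2B); 8..12  height  (4B, 4-aligned); sizeof = 12, alignof = 4
0..1  port  (1B, 1-aligned)
1..2  version  (1B, 1-aligned)
2..4  magic  (2B, 2-aligned)
4..56  ack  (52B, 4-aligned)
56..82  window  (26B, 2-aligned)
82..83  seq  (1B, 1-aligned)
83..84  -- padding (1B)
84..96  dst  (12B, 4-aligned)
96..100  checksum  (4B, 4-aligned)
sizeof = 100, alignof = 4
— Header2 —
0..1  version  (1B, 1-aligned)
1..4  -- padding (3B)
4..8  checksum  (4B, 4-aligned)
8..9  seq  (1B, 1-aligned)
9..12  -- padding (3B)
12..24  dst  (12B, 4-aligned)
24..76  ack  (52B, 4-aligned)
76..102  window  (26B, 2-aligned)
102..103  port  (1B, 1-aligned)
103..104  -- padding (1B)
104..106  magic  (2B, 2-aligned)
106..108  -- tail padding (2B)
sizeof = 108, alignof = 4
100 − 108 = -8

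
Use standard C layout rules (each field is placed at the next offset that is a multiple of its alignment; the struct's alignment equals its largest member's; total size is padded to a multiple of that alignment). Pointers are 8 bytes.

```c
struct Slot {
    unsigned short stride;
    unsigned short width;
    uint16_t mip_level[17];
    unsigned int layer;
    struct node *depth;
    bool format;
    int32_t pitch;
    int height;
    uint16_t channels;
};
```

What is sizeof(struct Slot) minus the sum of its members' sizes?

11

@0: stride [2B, align 2] → 2
@2: width [2B, align 2] → 4
@4: mip_level [34B, align 2] → 38
+2 pad (align 4)
@40: layer [4B, align 4] → 44
+4 pad (align 8)
@48: depth [8B, align 8] → 56
@56: format [1B, align 1] → 57
+3 pad (align 4)
@60: pitch [4B, align 4] → 64
@64: height [4B, align 4] → 68
@68: channels [2B, align 2] → 70
+2 tail pad (align 8)
size 72, align 8
data bytes 61, size 72 → padding 11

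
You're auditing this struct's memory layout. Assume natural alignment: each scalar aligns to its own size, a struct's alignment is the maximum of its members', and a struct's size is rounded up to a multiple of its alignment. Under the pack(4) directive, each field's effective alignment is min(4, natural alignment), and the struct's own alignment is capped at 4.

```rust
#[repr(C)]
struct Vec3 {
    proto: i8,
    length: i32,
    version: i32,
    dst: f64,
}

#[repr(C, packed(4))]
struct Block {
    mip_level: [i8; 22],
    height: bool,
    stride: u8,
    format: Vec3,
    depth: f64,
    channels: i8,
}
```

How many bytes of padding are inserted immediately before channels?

0

Vec3: proto at 0 (size 1, align 1) → ends 1; pad 3 to align 4 for length; length at 4 (size 4, align 4) → ends 8; version at 8 (size 4, align 4) → ends 12; pad 4 to align 8 for dst; dst at 16 (size 8, align 8) → ends 24; total 24 bytes, alignment 8
mip_level at 0 (size 22, align 1) → ends 22
height at 22 (size 1, align 1) → ends 23
stride at 23 (size 1, align 1) → ends 24
format at 24 (size 24, align 4) → ends 48
depth at 48 (size 8, align 4) → ends 56
channels at 56 (size 1, align 1) → ends 57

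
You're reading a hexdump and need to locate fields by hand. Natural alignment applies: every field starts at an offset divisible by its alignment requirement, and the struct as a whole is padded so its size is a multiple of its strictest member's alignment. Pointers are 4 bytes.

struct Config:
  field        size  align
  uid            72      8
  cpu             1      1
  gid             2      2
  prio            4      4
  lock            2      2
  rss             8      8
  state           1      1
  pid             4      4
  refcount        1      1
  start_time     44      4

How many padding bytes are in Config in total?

0..72  uid  (72B, 8-aligned)
72..73  cpu  (1B, 1-aligned)
73..74  -- padding (1B)
74..76  gid  (2B, 2-aligned)
76..80  prio  (4B, 4-aligned)
80..82  lock  (2B, 2-aligned)
82..88  -- padding (6B)
88..96  rss  (8B, 8-aligned)
96..97  state  (1B, 1-aligned)
97..100  -- padding (3B)
100..104  pid  (4B, 4-aligned)
104..105  refcount  (1B, 1-aligned)
105..108  -- padding (3B)
108..152  start_time  (44B, 4-aligned)
sizeof = 152, alignof = 8
data bytes 139, size 152 → padding 13

13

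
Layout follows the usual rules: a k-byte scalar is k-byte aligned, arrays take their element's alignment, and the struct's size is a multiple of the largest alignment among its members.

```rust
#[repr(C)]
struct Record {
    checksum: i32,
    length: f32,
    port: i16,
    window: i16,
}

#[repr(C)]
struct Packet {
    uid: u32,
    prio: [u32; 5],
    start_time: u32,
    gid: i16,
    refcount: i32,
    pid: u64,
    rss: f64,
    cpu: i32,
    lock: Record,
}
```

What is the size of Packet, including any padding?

Record: @0: checksum [4B, align 4] → 4; @4: length [4B, align 4] → 8; @8: port [2B, align 2] → 10; @10: window [2B, align 2] → 12; size 12, align 4
@0: uid [4B, align 4] → 4
@4: prio [20B, align 4] → 24
@24: start_time [4B, align 4] → 28
@28: gid [2B, align 2] → 30
+2 pad (align 4)
@32: refcount [4B, align 4] → 36
+4 pad (align 8)
@40: pid [8B, align 8] → 48
@48: rss [8B, align 8] → 56
@56: cpu [4B, align 4] → 60
@60: lock [12B, align 4] → 72
size 72, align 8

72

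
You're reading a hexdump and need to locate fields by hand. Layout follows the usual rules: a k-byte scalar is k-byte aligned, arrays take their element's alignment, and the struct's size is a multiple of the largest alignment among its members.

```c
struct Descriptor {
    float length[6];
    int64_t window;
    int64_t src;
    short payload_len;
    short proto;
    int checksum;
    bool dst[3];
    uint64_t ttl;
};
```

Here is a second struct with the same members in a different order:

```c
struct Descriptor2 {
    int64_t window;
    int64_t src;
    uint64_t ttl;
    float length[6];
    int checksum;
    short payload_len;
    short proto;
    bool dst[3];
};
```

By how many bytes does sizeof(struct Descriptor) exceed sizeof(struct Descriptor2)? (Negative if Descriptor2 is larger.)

0

@0: length [24B, align 4] → 24
@24: window [8B, align 8] → 32
@32: src [8B, align 8] → 40
@40: payload_len [2B, align 2] → 42
@42: proto [2B, align 2] → 44
@44: checksum [4B, align 4] → 48
@48: dst [3B, align 1] → 51
+5 pad (align 8)
@56: ttl [8B, align 8] → 64
size 64, align 8
— Descriptor2 —
@0: window [8B, align 8] → 8
@8: src [8B, align 8] → 16
@16: ttl [8B, align 8] → 24
@24: length [24B, align 4] → 48
@48: checksum [4B, align 4] → 52
@52: payload_len [2B, align 2] → 54
@54: proto [2B, align 2] → 56
@56: dst [3B, align 1] → 59
+5 tail pad (align 8)
size 64, align 8
64 − 64 = 0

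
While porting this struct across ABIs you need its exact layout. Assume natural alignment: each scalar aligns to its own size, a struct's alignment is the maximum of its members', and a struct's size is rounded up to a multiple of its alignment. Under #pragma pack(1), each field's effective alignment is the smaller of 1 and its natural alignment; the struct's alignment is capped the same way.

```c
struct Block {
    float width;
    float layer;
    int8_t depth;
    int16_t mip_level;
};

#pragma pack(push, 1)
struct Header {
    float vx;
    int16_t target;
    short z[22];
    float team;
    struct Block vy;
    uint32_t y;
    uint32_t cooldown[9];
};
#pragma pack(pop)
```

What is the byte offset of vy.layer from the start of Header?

Block: width at 0 (size 4, align 4) → ends 4; layer at 4 (size 4, align 4) → ends 8; depth at 8 (size 1, align 1) → ends 9; pad 1 to align 2 for mip_level; mip_level at 10 (size 2, align 2) → ends 12; total 12 bytes, alignment 4
vx at 0 (size 4, align 1) → ends 4
target at 4 (size 2, align 1) → ends 6
z at 6 (size 44, align 1) → ends 50
team at 50 (size 4, align 1) → ends 54
vy at 54 (size 12, align 1) → ends 66
within Block: layer at 4
54 + 4 = 58

58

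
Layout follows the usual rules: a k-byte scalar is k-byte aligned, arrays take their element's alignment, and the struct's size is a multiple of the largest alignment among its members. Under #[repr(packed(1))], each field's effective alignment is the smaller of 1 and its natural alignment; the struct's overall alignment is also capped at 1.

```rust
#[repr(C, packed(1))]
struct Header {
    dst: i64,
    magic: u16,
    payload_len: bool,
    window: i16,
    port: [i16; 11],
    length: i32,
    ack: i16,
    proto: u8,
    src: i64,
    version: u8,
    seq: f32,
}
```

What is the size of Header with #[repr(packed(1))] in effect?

55

@0: dst [8B, align 1] → 8
@8: magic [2B, align 1] → 10
@10: payload_len [1B, align 1] → 11
@11: window [2B, align 1] → 13
@13: port [22B, align 1] → 35
@35: length [4B, align 1] → 39
@39: ack [2B, align 1] → 41
@41: proto [1B, align 1] → 42
@42: src [8B, align 1] → 50
@50: version [1B, align 1] → 51
@51: seq [4B, align 1] → 55
size 55, align 1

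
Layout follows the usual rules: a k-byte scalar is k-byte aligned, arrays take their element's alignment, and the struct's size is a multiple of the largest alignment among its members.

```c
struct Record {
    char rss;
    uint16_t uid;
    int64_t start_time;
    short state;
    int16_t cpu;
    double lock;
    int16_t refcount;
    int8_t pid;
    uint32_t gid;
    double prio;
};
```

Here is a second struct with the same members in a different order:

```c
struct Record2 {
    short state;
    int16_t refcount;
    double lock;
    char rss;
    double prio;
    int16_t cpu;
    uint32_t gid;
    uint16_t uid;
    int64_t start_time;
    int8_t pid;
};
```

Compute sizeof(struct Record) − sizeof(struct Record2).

@0: rss [1B, align 1] → 1
+1 pad (align 2)
@2: uid [2B, align 2] → 4
+4 pad (align 8)
@8: start_time [8B, align 8] → 16
@16: state [2B, align 2] → 18
@18: cpu [2B, align 2] → 20
+4 pad (align 8)
@24: lock [8B, align 8] → 32
@32: refcount [2B, align 2] → 34
@34: pid [1B, align 1] → 35
+1 pad (align 4)
@36: gid [4B, align 4] → 40
@40: prio [8B, align 8] → 48
size 48, align 8
— Record2 —
@0: state [2B, align 2] → 2
@2: refcount [2B, align 2] → 4
+4 pad (align 8)
@8: lock [8B, align 8] → 16
@16: rss [1B, align 1] → 17
+7 pad (align 8)
@24: prio [8B, align 8] → 32
@32: cpu [2B, align 2] → 34
+2 pad (align 4)
@36: gid [4B, align 4] → 40
@40: uid [2B, align 2] → 42
+6 pad (align 8)
@48: start_time [8B, align 8] → 56
@56: pid [1B, align 1] → 57
+7 tail pad (align 8)
size 64, align 8
48 − 64 = -16

-16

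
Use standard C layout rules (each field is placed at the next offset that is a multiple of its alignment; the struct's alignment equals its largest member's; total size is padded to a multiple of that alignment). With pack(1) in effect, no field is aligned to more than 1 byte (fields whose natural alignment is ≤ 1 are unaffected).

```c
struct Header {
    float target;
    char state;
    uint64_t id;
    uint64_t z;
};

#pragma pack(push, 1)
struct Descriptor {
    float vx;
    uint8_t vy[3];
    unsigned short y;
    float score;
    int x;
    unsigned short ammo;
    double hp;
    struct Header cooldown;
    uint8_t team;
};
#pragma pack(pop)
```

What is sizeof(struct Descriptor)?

Header: 0..4  target  (4B, 4-aligned); 4..5  state  (1B, 1-aligned); 5..8  -- padding (3B); 8..16  id  (8B, 8-aligned); 16..24  z  (8B, 8-aligned); sizeof = 24, alignof = 8
0..4  vx  (4B, 1-aligned)
4..7  vy  (3B, 1-aligned)
7..9  y  (2B, 1-aligned)
9..13  score  (4B, 1-aligned)
13..17  x  (4B, 1-aligned)
17..19  ammo  (2B, 1-aligned)
19..27  hp  (8B, 1-aligned)
27..51  cooldown  (24B, 1-aligned)
51..52  team  (1B, 1-aligned)
sizeof = 52, alignof = 1

52 bytes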